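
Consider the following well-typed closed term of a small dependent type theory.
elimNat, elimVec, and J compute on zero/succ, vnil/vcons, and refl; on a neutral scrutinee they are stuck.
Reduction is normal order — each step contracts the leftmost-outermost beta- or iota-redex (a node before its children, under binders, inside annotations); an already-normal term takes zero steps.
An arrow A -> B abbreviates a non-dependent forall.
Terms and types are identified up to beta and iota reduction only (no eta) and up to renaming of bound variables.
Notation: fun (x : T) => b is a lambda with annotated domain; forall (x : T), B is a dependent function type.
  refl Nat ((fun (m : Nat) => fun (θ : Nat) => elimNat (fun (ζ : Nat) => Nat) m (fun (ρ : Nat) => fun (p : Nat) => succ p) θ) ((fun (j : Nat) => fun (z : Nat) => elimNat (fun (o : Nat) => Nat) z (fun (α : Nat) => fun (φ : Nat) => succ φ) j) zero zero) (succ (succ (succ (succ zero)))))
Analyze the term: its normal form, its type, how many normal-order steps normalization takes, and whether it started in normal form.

resulting normal form:
  refl Nat (succ (succ (succ (succ zero))))
inferred type:
  Eq Nat (succ (succ (succ (succ zero)))) (succ (succ (succ (succ zero))))
reduction steps (normal order): 18
term was already normal: no
first redex: a beta-redex


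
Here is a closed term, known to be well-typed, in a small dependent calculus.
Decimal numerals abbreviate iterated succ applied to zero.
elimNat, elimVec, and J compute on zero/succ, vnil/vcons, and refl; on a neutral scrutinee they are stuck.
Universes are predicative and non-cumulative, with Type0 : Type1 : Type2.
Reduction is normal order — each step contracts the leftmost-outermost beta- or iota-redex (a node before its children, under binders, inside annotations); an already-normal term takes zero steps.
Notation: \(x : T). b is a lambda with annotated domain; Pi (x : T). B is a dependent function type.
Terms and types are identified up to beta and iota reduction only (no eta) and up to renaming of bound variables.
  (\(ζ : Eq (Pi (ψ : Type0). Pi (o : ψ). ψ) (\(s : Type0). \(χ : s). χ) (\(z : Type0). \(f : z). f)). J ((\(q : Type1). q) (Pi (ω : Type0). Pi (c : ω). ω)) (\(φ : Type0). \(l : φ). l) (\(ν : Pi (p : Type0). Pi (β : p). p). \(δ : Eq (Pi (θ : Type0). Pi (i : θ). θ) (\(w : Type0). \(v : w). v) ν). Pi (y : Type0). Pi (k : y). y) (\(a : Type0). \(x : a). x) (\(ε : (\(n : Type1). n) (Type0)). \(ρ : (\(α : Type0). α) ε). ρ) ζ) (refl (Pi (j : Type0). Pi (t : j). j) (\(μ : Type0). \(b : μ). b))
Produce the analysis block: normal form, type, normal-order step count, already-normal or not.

normal form:
  \(ζ : Type0). \(ψ : ζ). ψ
type:
  Pi (ζ : Type0). Pi (ψ : ζ). ζ
steps to reach normal form (normal order): 2
started in normal form: no
first redex: a beta-redex


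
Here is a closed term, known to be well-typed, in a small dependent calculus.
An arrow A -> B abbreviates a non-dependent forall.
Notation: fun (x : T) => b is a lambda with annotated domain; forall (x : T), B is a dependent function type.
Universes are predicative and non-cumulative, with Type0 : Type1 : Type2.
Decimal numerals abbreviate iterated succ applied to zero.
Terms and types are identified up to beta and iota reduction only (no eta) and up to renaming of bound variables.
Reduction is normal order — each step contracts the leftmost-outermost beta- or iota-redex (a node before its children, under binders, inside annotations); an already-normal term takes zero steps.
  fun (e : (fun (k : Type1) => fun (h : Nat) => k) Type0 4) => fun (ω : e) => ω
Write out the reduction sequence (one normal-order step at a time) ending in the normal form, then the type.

normal-order reduction:
  fun (e : (fun (k : Type1) => fun (h : Nat) => k) Type0 4) => fun (ω : e) => ω
  ~> fun (e : (fun (k : Nat) => Type0) 4) => fun (h : e) => h
  ~> fun (e : Type0) => fun (k : e) => k
inferred type:
  forall (e : Type0), e -> e


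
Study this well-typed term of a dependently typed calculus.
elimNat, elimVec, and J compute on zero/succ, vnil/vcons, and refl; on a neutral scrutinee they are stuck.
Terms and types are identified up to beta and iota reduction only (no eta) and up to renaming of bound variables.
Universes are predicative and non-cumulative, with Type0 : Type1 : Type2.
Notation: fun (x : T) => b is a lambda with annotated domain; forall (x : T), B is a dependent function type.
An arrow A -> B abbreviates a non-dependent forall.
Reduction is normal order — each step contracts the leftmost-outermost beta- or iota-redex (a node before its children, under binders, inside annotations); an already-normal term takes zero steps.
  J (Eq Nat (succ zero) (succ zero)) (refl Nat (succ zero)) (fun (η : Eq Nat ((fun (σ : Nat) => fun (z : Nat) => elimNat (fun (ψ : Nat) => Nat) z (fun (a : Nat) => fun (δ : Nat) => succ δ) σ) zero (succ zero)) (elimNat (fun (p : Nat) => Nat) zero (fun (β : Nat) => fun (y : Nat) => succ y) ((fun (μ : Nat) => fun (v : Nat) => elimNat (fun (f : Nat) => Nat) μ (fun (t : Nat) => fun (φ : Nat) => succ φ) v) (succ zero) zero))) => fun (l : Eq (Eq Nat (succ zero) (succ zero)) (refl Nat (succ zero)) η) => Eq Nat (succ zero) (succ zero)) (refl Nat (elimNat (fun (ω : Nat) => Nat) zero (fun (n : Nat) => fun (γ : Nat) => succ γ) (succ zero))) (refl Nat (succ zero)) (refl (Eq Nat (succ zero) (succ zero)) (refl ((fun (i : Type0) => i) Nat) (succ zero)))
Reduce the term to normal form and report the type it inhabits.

normal form:
  refl Nat (succ zero)
the term's type:
  Eq Nat (succ zero) (succ zero)
observation: 5 normal-order steps normalize the term, beginning with a J iota-redex.


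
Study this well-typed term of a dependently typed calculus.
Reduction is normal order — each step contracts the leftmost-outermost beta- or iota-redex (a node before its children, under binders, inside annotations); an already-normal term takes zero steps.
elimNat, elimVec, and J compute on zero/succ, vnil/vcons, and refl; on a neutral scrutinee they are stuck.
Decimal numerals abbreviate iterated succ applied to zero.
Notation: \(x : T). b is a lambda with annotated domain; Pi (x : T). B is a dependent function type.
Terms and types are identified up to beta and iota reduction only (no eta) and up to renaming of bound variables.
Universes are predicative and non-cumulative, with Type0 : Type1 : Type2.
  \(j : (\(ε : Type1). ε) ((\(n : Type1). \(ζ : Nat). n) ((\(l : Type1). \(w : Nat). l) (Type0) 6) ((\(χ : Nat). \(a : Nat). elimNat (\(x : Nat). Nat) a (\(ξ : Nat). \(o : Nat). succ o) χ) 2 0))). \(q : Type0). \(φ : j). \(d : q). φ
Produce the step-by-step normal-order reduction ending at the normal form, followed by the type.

normal-order reduction:
  \(j : (\(ε : Type1). ε) ((\(n : Type1). \(ζ : Nat). n) ((\(l : Type1). \(w : Nat). l) (Type0) 6) ((\(χ : Nat). \(a : Nat). elimNat (\(x : Nat). Nat) a (\(ξ : Nat). \(o : Nat). succ o) χ) 2 0))). \(q : Type0). \(φ : j). \(d : q). φ
  ~> \(j : (\(ε : Type1). \(n : Nat). ε) ((\(ζ : Type1). \(l : Nat). ζ) (Type0) 6) ((\(w : Nat). \(χ : Nat). elimNat (\(a : Nat). Nat) χ (\(x : Nat). \(ξ : Nat). succ ξ) w) 2 0)). \(o : Type0). \(q : j). \(φ : o). q
  ~> \(j : (\(ε : Nat). (\(n : Type1). \(ζ : Nat). n) (Type0) 6) ((\(l : Nat). \(w : Nat). elimNat (\(χ : Nat). Nat) w (\(a : Nat). \(x : Nat). succ x) l) 2 0)). \(ξ : Type0). \(o : j). \(q : ξ). o
  ~> \(j : (\(ε : Type1). \(n : Nat). ε) (Type0) 6). \(ζ : Type0). \(l : j). \(w : ζ). l
  ~> \(j : (\(ε : Nat). Type0) 6). \(n : Type0). \(ζ : j). \(l : n). ζ
  ~> \(j : Type0). \(ε : Type0). \(n : j). \(ζ : ε). n
the term's type:
  Pi (j : Type0). Pi (ε : Type0). Pi (n : j). Pi (ζ : ε). j


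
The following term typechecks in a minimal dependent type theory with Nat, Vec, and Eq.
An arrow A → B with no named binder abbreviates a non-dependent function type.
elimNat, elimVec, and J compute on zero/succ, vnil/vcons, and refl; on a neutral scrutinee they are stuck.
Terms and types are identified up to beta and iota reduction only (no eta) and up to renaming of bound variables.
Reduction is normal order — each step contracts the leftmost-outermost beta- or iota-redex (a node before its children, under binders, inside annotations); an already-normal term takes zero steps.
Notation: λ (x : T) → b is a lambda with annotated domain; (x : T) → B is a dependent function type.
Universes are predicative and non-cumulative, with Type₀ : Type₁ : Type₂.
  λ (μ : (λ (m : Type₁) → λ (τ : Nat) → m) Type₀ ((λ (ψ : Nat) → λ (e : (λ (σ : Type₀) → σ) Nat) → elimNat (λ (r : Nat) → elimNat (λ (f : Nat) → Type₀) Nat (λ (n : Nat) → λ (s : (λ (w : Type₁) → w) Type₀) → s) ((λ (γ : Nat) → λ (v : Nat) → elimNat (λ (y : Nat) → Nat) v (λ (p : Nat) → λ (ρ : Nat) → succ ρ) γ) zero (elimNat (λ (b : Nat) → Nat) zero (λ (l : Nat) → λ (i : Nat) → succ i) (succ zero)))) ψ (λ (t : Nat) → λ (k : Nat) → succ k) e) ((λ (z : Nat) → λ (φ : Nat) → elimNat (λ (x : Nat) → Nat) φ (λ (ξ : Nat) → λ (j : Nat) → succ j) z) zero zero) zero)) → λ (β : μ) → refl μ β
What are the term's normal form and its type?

reduced normal form:
  λ (μ : Type₀) → λ (m : μ) → refl μ m
the term's type:
  (μ : Type₀) → (m : μ) → Eq μ m m


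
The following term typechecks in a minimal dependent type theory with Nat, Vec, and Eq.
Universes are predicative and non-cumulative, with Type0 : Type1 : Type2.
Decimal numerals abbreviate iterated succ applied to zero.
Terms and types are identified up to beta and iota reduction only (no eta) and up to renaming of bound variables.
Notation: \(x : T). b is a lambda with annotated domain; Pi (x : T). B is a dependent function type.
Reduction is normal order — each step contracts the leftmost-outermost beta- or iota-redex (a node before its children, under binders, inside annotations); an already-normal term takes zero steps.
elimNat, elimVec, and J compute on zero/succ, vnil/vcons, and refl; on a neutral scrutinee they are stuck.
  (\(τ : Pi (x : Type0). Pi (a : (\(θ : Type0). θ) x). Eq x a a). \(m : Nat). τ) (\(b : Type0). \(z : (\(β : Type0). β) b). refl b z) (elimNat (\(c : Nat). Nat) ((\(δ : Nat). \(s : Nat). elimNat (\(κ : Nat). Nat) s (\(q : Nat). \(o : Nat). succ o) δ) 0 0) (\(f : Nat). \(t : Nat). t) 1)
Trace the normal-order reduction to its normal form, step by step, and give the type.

normal-order reduction sequence:
  (\(τ : Pi (x : Type0). Pi (a : (\(θ : Type0). θ) x). Eq x a a). \(m : Nat). τ) (\(b : Type0). \(z : (\(β : Type0). β) b). refl b z) (elimNat (\(c : Nat). Nat) ((\(δ : Nat). \(s : Nat). elimNat (\(κ : Nat). Nat) s (\(q : Nat). \(o : Nat). succ o) δ) 0 0) (\(f : Nat). \(t : Nat). t) 1)
  ~> (\(τ : Nat). \(x : Type0). \(a : (\(θ : Type0). θ) x). refl x a) (elimNat (\(m : Nat). Nat) ((\(b : Nat). \(z : Nat). elimNat (\(β : Nat). Nat) z (\(c : Nat). \(δ : Nat). succ δ) b) 0 0) (\(s : Nat). \(κ : Nat). κ) 1)
  ~> \(τ : Type0). \(x : (\(a : Type0). a) τ). refl τ x
  ~> \(τ : Type0). \(x : τ). refl τ x
the term's type:
  Pi (τ : Type0). Pi (x : τ). Eq τ x x


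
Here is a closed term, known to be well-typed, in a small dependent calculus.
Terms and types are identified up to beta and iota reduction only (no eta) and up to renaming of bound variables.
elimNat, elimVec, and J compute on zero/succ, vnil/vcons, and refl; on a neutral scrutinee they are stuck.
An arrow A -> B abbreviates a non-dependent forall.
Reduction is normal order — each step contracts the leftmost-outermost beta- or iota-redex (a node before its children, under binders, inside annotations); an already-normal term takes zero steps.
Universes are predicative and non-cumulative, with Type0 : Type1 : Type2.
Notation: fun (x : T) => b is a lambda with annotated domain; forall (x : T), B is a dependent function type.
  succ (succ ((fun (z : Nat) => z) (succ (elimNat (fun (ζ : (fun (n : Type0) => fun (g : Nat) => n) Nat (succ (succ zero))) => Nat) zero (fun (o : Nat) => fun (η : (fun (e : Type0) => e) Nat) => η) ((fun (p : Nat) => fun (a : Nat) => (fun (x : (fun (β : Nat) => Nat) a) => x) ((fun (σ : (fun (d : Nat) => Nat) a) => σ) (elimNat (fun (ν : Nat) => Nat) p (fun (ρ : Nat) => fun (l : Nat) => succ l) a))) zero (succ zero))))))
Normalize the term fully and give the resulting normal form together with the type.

normal form:
  succ (succ (succ zero))
type:
  Nat
observation: the first redex contracted is a beta-redex; the normal form is reached in 16 normal-order steps.


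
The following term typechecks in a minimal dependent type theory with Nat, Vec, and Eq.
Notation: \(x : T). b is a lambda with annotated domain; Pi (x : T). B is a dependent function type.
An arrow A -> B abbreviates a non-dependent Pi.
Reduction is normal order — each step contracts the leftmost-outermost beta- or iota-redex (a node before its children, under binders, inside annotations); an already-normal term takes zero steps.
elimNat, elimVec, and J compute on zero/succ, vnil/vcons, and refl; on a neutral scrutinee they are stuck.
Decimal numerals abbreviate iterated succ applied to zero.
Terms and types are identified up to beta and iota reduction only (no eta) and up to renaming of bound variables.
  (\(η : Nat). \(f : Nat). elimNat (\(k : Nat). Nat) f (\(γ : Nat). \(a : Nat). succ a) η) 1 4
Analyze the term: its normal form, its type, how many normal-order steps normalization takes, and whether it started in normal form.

reduced normal form:
  5
inferred type:
  Nat
steps to reach normal form (normal order): 6
term was already normal: no
first contracted redex: a beta-redex


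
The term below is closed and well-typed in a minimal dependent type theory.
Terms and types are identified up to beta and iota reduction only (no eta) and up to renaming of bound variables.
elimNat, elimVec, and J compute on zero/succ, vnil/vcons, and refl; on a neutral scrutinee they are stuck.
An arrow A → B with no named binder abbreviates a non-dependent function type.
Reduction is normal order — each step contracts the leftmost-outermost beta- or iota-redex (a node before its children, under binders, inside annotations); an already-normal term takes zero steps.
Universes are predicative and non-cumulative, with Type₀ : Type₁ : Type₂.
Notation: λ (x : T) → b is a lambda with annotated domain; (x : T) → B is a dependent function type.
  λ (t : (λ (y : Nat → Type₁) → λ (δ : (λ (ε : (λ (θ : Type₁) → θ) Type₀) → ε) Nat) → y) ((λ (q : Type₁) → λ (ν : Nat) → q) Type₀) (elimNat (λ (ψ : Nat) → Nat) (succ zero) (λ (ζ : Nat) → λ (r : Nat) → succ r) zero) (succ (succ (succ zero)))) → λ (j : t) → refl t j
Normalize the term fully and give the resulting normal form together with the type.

normal form:
  λ (t : Type₀) → λ (y : t) → refl t y
inferred type:
  (t : Type₀) → (y : t) → Eq t y y
observation: reduction starts at a beta-redex, and 4 normal-order steps reach the normal form.


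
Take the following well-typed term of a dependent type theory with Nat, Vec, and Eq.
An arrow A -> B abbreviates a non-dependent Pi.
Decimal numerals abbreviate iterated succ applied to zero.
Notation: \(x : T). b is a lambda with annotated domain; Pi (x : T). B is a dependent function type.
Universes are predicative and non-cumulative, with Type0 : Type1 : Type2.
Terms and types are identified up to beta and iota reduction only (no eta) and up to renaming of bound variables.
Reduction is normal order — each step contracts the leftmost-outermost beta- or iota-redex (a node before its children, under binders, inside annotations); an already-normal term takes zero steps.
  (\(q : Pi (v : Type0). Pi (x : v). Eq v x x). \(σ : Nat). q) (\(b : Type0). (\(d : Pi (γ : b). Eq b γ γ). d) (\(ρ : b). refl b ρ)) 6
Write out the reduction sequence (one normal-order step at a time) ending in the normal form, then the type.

normal-order reduction sequence:
  (\(q : Pi (v : Type0). Pi (x : v). Eq v x x). \(σ : Nat). q) (\(b : Type0). (\(d : Pi (γ : b). Eq b γ γ). d) (\(ρ : b). refl b ρ)) 6
  ~> (\(q : Nat). \(v : Type0). (\(x : Pi (σ : v). Eq v σ σ). x) (\(b : v). refl v b)) 6
  ~> \(q : Type0). (\(v : Pi (x : q). Eq q x x). v) (\(σ : q). refl q σ)
  ~> \(q : Type0). \(v : q). refl q v
the term's type:
  Pi (q : Type0). Pi (v : q). Eq q v v


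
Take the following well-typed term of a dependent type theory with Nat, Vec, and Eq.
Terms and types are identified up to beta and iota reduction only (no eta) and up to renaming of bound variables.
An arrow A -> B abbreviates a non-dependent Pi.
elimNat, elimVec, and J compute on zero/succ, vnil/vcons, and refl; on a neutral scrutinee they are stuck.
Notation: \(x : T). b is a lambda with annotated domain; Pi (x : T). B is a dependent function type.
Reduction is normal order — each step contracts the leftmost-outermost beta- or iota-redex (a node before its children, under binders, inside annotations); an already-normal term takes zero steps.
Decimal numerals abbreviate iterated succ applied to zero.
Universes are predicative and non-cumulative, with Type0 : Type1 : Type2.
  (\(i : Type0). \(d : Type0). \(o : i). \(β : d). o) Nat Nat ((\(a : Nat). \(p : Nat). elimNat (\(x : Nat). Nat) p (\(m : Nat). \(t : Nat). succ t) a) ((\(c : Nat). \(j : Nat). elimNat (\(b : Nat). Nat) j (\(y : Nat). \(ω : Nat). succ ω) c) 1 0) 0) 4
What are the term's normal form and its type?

normal form:
  1
type:
  Nat


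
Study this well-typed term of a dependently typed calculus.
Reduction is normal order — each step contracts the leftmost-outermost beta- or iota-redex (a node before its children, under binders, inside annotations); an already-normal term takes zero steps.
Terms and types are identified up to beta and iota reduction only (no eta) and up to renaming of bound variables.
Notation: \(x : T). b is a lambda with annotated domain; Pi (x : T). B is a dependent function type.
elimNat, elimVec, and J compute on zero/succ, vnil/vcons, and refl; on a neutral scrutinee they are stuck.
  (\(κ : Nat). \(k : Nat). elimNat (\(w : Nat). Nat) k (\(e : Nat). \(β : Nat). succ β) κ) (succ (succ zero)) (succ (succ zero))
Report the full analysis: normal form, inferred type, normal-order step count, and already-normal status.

reduced normal form:
  succ (succ (succ (succ zero)))
inferred type:
  Nat
normal-order step count: 9
term was already normal: no
first redex: a beta-redex


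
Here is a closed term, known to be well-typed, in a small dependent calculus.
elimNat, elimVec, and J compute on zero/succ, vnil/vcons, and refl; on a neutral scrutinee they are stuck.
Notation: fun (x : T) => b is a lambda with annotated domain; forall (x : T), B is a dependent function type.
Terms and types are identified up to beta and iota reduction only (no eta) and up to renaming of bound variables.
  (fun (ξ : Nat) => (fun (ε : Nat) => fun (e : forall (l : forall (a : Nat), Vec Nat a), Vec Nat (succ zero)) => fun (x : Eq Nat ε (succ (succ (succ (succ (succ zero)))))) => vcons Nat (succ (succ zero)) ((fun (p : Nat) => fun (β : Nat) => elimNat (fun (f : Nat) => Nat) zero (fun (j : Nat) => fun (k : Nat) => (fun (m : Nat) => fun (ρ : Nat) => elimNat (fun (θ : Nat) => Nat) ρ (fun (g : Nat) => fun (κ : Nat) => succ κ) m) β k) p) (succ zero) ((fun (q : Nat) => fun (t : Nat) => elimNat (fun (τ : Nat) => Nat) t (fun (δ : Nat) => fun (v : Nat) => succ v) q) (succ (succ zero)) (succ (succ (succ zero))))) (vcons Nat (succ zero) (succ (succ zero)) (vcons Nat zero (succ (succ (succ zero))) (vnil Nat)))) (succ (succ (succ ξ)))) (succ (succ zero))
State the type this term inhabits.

the term's type:
  forall (ξ : forall (ε : forall (e : Nat), Vec Nat e), Vec Nat (succ zero)), forall (l : Eq Nat (succ (succ (succ (succ (succ zero))))) (succ (succ (succ (succ (succ zero)))))), Vec Nat (succ (succ (succ zero)))


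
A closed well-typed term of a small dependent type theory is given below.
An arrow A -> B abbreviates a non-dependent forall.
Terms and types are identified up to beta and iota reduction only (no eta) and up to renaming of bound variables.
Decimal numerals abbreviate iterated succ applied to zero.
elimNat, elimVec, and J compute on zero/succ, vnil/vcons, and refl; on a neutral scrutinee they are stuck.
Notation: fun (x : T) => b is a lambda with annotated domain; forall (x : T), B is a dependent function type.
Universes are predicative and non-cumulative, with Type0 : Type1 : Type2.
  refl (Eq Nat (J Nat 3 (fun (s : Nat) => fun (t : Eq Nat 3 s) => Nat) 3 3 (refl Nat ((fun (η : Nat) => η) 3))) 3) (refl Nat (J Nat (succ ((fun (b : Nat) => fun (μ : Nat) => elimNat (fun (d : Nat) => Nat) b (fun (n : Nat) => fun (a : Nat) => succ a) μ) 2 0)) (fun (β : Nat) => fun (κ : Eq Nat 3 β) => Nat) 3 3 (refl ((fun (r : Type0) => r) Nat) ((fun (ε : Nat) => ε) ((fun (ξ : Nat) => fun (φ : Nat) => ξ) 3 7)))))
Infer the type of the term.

inferred type:
  Eq (Eq Nat 3 3) (refl Nat 3) (refl Nat 3)


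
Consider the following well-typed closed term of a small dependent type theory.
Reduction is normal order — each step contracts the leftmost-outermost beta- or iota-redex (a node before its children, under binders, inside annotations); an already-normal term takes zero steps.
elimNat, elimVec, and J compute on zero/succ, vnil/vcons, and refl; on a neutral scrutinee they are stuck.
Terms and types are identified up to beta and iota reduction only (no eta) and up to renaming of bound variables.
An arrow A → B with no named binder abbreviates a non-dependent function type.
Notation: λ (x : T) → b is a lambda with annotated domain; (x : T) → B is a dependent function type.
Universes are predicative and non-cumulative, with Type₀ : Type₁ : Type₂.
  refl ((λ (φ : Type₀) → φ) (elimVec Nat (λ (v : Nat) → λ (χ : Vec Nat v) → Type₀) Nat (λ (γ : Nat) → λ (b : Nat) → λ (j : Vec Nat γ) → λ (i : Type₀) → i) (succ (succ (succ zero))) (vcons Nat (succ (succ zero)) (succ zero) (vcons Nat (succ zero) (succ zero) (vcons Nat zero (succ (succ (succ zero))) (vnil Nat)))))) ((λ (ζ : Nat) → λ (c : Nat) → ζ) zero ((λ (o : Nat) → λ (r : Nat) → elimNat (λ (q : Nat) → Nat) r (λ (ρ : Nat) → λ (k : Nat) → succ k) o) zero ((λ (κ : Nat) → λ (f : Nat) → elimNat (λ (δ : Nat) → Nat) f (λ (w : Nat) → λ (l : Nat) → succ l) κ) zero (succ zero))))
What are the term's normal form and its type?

reduced normal form:
  refl Nat zero
inferred type:
  Eq Nat zero zero


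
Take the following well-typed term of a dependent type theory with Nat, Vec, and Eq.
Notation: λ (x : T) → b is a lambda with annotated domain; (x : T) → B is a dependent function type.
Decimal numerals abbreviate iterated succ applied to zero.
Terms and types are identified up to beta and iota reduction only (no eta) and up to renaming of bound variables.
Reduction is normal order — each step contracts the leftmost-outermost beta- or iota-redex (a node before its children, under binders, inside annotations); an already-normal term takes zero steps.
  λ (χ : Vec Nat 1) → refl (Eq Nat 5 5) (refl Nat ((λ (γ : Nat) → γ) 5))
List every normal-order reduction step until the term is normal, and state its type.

reduction (normal order):
  λ (χ : Vec Nat 1) → refl (Eq Nat 5 5) (refl Nat ((λ (γ : Nat) → γ) 5))
  ~> λ (χ : Vec Nat 1) → refl (Eq Nat 5 5) (refl Nat 5)
type:
  (χ : Vec Nat 1) → Eq (Eq Nat 5 5) (refl Nat 5) (refl Nat 5)


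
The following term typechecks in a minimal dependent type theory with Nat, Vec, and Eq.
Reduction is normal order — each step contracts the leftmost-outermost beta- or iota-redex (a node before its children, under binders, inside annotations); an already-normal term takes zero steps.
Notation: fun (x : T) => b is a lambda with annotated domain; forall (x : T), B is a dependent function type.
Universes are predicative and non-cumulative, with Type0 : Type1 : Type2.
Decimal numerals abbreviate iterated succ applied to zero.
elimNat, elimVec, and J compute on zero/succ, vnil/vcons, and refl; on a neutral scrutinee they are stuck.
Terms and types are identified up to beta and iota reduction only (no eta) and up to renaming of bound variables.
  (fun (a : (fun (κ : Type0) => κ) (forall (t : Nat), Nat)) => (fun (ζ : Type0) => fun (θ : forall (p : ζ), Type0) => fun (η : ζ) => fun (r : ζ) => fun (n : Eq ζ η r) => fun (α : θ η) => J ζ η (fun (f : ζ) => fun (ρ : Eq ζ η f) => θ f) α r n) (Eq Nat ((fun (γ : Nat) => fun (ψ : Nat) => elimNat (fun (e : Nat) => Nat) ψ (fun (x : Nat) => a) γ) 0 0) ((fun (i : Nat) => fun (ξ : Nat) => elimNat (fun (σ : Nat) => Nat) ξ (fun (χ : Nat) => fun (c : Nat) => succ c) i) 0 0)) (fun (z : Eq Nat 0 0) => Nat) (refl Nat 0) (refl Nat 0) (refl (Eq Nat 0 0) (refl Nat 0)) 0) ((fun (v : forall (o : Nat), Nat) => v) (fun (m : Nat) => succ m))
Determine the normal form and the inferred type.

resulting normal form:
  0
inferred type:
  Nat
observation: the first redex contracted is a beta-redex; the normal form is reached in 8 normal-order steps.


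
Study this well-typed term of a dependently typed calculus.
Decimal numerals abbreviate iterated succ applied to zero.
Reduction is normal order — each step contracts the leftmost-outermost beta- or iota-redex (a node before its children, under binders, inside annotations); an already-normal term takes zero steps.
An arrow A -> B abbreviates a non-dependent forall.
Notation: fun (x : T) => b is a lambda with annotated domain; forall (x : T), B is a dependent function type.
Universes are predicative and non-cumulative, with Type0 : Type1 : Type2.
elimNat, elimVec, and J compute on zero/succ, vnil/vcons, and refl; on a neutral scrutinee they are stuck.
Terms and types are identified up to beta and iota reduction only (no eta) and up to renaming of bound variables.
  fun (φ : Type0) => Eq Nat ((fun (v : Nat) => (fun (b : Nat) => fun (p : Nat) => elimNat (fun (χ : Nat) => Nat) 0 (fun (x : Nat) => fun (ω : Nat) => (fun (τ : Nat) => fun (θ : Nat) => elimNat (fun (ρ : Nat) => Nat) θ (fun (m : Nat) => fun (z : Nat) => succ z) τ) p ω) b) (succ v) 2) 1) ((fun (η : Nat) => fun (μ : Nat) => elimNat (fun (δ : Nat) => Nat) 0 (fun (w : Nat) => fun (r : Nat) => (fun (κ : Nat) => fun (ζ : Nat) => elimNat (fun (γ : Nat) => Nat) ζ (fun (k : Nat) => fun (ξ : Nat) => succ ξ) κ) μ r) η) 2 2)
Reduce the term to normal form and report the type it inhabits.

normal form:
  fun (φ : Type0) => Eq Nat 4 4
type:
  Type0 -> Type0
observation: reduction starts at a beta-redex, and 55 normal-order steps reach the normal form.


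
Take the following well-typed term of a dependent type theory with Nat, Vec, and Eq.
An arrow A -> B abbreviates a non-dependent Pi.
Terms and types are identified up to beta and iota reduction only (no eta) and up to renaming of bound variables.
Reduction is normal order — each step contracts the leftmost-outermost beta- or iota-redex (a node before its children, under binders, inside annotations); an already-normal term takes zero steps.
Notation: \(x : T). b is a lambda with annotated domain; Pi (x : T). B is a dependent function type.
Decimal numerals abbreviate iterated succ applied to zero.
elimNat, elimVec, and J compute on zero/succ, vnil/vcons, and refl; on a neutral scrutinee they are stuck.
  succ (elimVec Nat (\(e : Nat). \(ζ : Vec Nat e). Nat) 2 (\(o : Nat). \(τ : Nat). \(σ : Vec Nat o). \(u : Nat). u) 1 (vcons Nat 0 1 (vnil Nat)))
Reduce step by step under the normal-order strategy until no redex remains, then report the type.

reduction (normal order):
  succ (elimVec Nat (\(e : Nat). \(ζ : Vec Nat e). Nat) 2 (\(o : Nat). \(τ : Nat). \(σ : Vec Nat o). \(u : Nat). u) 1 (vcons Nat 0 1 (vnil Nat)))
  ~> succ ((\(e : Nat). \(ζ : Nat). \(o : Vec Nat e). \(τ : Nat). τ) 0 1 (vnil Nat) (elimVec Nat (\(σ : Nat). \(u : Vec Nat σ). Nat) 2 (\(t : Nat). \(s : Nat). \(b : Vec Nat t). \(d : Nat). d) 0 (vnil Nat)))
  ~> succ ((\(e : Nat). \(ζ : Vec Nat 0). \(o : Nat). o) 1 (vnil Nat) (elimVec Nat (\(τ : Nat). \(σ : Vec Nat τ). Nat) 2 (\(u : Nat). \(t : Nat). \(s : Vec Nat u). \(b : Nat). b) 0 (vnil Nat)))
  ~> succ ((\(e : Vec Nat 0). \(ζ : Nat). ζ) (vnil Nat) (elimVec Nat (\(o : Nat). \(τ : Vec Nat o). Nat) 2 (\(σ : Nat). \(u : Nat). \(t : Vec Nat σ). \(s : Nat). s) 0 (vnil Nat)))
  ~> succ ((\(e : Nat). e) (elimVec Nat (\(ζ : Nat). \(o : Vec Nat ζ). Nat) 2 (\(τ : Nat). \(σ : Nat). \(u : Vec Nat τ). \(t : Nat). t) 0 (vnil Nat)))
  ~> succ (elimVec Nat (\(e : Nat). \(ζ : Vec Nat e). Nat) 2 (\(o : Nat). \(τ : Nat). \(σ : Vec Nat o). \(u : Nat). u) 0 (vnil Nat))
  ~> 3
inferred type:
  Nat


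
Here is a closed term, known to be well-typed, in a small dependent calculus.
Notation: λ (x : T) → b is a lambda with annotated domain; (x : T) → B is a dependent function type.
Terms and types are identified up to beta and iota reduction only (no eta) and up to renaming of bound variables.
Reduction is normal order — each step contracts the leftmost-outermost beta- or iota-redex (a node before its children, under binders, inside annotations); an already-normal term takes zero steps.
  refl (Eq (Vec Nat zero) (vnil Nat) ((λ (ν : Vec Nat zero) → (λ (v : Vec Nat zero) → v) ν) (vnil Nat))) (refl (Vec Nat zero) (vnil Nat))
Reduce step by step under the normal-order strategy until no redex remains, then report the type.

normal-order reduction sequence:
  refl (Eq (Vec Nat zero) (vnil Nat) ((λ (ν : Vec Nat zero) → (λ (v : Vec Nat zero) → v) ν) (vnil Nat))) (refl (Vec Nat zero) (vnil Nat))
  ~> refl (Eq (Vec Nat zero) (vnil Nat) ((λ (ν : Vec Nat zero) → ν) (vnil Nat))) (refl (Vec Nat zero) (vnil Nat))
  ~> refl (Eq (Vec Nat zero) (vnil Nat) (vnil Nat)) (refl (Vec Nat zero) (vnil Nat))
inferred type:
  Eq (Eq (Vec Nat zero) (vnil Nat) (vnil Nat)) (refl (Vec Nat zero) (vnil Nat)) (refl (Vec Nat zero) (vnil Nat))


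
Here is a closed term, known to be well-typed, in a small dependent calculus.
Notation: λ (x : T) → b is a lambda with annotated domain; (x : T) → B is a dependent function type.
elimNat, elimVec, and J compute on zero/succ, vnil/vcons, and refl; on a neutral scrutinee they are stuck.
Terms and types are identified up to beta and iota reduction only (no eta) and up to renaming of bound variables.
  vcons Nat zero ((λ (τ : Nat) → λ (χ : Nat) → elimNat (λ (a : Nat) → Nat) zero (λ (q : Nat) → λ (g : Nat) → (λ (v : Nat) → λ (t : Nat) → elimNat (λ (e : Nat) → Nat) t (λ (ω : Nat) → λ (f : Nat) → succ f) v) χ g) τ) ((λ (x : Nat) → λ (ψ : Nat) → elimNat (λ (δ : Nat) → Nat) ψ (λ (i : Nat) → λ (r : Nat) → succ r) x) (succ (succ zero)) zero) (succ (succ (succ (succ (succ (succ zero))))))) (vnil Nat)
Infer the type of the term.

type:
  Vec Nat (succ zero)


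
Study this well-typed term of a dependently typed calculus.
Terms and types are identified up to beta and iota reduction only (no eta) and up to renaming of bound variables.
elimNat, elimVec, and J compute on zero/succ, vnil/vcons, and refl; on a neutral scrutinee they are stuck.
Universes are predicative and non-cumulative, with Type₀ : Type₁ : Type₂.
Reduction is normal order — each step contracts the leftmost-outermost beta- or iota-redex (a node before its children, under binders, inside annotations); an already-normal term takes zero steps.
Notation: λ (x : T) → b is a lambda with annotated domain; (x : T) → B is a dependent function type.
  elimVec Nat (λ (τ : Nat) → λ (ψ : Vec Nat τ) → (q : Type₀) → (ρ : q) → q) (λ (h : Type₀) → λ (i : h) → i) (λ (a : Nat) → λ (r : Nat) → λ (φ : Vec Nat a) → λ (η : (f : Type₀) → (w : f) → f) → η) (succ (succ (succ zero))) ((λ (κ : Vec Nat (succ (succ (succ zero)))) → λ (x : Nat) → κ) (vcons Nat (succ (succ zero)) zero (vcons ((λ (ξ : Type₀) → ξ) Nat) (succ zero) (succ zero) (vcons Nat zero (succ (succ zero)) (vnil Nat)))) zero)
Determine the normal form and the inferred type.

normal form:
  λ (τ : Type₀) → λ (ψ : τ) → ψ
type:
  (τ : Type₀) → (ψ : τ) → τ
observation: contracting a beta-redex first, the term normalizes in 18 steps.


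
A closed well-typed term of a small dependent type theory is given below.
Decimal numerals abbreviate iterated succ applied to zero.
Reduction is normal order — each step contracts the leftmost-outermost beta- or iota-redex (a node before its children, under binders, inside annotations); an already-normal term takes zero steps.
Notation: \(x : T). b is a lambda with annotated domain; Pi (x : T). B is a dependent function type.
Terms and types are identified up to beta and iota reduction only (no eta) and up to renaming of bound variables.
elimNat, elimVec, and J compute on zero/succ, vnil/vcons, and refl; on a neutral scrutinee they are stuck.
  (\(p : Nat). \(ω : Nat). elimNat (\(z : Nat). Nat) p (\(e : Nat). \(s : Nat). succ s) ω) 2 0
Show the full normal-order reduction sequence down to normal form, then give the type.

normal-order reduction:
  (\(p : Nat). \(ω : Nat). elimNat (\(z : Nat). Nat) p (\(e : Nat). \(s : Nat). succ s) ω) 2 0
  ~> (\(p : Nat). elimNat (\(ω : Nat). Nat) 2 (\(z : Nat). \(e : Nat). succ e) p) 0
  ~> elimNat (\(p : Nat). Nat) 2 (\(ω : Nat). \(z : Nat). succ z) 0
  ~> 2
inferred type:
  Nat


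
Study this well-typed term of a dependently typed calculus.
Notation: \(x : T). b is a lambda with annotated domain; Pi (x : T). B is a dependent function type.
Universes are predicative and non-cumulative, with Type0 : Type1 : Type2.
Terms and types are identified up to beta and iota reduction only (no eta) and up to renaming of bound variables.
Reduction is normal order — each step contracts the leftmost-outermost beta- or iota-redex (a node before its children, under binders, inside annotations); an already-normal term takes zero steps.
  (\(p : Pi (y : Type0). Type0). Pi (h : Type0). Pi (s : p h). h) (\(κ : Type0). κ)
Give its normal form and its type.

resulting normal form:
  Pi (p : Type0). Pi (y : p). p
inferred type:
  Type1
observation: 2 normal-order steps separate the term from its normal form.


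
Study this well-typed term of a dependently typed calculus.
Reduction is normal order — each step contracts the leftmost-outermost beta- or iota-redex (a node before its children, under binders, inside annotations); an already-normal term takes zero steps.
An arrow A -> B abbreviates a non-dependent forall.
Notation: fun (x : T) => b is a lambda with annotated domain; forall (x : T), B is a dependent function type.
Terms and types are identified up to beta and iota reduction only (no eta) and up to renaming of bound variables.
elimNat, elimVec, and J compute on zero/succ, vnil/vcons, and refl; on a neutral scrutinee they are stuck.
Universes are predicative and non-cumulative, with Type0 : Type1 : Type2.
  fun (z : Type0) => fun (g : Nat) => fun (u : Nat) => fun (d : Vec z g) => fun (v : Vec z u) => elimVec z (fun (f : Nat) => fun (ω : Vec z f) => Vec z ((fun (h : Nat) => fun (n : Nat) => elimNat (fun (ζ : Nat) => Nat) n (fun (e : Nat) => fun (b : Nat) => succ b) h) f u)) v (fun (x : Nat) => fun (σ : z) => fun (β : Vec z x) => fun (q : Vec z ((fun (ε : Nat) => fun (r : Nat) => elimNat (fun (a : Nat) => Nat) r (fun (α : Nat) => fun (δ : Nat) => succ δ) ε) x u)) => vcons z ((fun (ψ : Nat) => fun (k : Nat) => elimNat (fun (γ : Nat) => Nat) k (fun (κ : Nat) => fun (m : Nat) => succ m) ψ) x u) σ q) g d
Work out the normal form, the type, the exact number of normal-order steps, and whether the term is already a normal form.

reduced normal form:
  fun (z : Type0) => fun (g : Nat) => fun (u : Nat) => fun (d : Vec z g) => fun (v : Vec z u) => elimVec z (fun (f : Nat) => fun (ω : Vec z f) => Vec z (elimNat (fun (h : Nat) => Nat) u (fun (n : Nat) => fun (ζ : Nat) => succ ζ) f)) v (fun (e : Nat) => fun (b : z) => fun (x : Vec z e) => fun (σ : Vec z (elimNat (fun (β : Nat) => Nat) u (fun (q : Nat) => fun (ε : Nat) => succ ε) e)) => vcons z (elimNat (fun (r : Nat) => Nat) u (fun (a : Nat) => fun (α : Nat) => succ α) e) b σ) g d
inferred type:
  forall (z : Type0), forall (g : Nat), forall (u : Nat), Vec z g -> Vec z u -> Vec z (elimNat (fun (d : Nat) => Nat) u (fun (v : Nat) => fun (f : Nat) => succ f) g)
steps to reach normal form (normal order): 6
started in normal form: no
first contracted redex: a beta-redex


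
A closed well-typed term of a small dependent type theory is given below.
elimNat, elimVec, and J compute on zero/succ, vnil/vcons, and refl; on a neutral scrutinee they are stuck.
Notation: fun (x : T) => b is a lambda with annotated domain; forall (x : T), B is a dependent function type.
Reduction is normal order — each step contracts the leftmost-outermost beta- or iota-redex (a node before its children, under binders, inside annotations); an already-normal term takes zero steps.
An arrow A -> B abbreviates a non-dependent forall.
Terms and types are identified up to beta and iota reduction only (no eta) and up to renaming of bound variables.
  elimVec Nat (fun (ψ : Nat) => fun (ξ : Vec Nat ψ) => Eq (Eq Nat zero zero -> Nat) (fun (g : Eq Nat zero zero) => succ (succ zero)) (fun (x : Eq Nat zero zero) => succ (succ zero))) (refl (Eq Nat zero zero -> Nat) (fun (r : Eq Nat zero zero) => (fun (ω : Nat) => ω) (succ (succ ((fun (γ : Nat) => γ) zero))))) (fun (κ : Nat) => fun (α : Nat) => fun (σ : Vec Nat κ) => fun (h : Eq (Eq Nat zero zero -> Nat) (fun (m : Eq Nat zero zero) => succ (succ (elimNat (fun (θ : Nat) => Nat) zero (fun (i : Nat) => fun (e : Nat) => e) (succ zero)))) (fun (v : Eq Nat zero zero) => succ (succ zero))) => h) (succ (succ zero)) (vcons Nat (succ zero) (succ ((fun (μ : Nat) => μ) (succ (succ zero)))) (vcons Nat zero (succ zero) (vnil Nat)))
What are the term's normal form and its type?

reduced normal form:
  refl (Eq Nat zero zero -> Nat) (fun (ψ : Eq Nat zero zero) => succ (succ zero))
inferred type:
  Eq (Eq Nat zero zero -> Nat) (fun (ψ : Eq Nat zero zero) => succ (succ zero)) (fun (ξ : Eq Nat zero zero) => succ (succ zero))


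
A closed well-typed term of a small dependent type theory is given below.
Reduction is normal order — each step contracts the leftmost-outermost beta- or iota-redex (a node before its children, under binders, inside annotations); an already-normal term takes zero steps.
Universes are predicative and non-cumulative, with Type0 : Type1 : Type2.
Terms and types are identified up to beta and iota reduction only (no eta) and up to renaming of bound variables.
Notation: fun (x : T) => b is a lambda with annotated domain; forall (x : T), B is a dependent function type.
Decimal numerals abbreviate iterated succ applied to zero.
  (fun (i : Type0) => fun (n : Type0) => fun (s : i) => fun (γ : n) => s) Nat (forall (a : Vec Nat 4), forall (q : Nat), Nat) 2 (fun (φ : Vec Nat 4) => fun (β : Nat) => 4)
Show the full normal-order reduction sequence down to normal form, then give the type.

reduction (normal order):
  (fun (i : Type0) => fun (n : Type0) => fun (s : i) => fun (γ : n) => s) Nat (forall (a : Vec Nat 4), forall (q : Nat), Nat) 2 (fun (φ : Vec Nat 4) => fun (β : Nat) => 4)
  ~> (fun (i : Type0) => fun (n : Nat) => fun (s : i) => n) (forall (γ : Vec Nat 4), forall (a : Nat), Nat) 2 (fun (q : Vec Nat 4) => fun (φ : Nat) => 4)
  ~> (fun (i : Nat) => fun (n : forall (s : Vec Nat 4), forall (γ : Nat), Nat) => i) 2 (fun (a : Vec Nat 4) => fun (q : Nat) => 4)
  ~> (fun (i : forall (n : Vec Nat 4), forall (s : Nat), Nat) => 2) (fun (γ : Vec Nat 4) => fun (a : Nat) => 4)
  ~> 2
type:
  Nat


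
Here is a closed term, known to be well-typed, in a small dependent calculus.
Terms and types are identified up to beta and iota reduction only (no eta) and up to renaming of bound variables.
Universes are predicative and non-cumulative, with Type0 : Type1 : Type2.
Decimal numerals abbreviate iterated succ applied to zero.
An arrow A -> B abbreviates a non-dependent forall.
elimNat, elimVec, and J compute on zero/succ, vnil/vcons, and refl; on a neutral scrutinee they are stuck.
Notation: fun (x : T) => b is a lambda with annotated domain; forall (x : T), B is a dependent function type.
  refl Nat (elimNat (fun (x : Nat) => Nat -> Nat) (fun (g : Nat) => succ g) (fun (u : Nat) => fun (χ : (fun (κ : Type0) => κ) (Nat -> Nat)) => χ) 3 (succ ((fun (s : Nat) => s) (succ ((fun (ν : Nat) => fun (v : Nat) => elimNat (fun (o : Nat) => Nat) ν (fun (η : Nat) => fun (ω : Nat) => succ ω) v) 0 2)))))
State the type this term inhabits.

the term's type:
  Eq Nat 5 5
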